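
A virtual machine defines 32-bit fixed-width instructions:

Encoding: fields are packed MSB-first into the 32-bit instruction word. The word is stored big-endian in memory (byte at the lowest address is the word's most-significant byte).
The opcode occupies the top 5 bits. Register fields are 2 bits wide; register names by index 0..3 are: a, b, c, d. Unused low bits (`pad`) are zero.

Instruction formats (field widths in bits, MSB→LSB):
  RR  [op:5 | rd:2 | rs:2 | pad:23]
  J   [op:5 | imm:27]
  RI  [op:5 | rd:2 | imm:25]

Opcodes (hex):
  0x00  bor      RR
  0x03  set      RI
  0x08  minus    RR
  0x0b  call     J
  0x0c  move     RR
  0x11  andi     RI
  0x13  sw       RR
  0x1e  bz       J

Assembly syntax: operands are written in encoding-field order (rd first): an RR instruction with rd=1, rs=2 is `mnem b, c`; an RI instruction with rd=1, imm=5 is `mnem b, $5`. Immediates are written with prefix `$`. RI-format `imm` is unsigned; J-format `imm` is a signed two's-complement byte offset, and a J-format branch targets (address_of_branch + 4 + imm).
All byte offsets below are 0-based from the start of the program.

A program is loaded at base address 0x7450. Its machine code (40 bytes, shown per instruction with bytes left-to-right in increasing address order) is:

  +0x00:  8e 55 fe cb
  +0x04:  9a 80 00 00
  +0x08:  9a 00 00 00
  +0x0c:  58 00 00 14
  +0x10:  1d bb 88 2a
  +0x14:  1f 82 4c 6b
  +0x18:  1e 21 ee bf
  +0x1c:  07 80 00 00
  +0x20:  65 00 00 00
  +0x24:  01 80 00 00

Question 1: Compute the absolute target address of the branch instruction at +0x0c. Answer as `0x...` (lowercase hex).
0x7474

off 0x0c: read 58 00 00 14 as big → 0x58000014
  opcode bits[31:27]=0xb: call/J
  [26:0] imm=20 = $20
  target = base 0x7450 + off 0x0c + 4 + imm 20 = 0x7474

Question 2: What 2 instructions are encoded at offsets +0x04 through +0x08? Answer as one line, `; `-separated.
@+04  big-endian(9a 80 00 00) = 0x9a800000
  op=0x9a800000>>27=0x13 ⇒ sw (RR)
  [26:25] rd=1 = b
  [24:23] rs=1 = b
@+08  big-endian(9a 00 00 00) = 0x9a000000
  op=0x9a000000>>27=0x13 ⇒ sw (RR)
  [26:25] rd=1 = b
  [24:23] rs=0 = a

sw b, b; sw b, a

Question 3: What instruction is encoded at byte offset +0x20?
move c, c

@+20  big-endian(65 00 00 00) = 0x65000000
  top 5b → 0xc → move [RR]
  rd: (w>>25)&0x3=0x2 → c
  rs: (w>>23)&0x3=0x2 → c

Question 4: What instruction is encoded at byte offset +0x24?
bor a, d

+0x24: 01 80 00 00 ⇒ word 0x01800000 (big)
  opcode bits[31:27]=0x0: bor/RR
  [26:25] rd=0 = a
  [24:23] rs=3 = d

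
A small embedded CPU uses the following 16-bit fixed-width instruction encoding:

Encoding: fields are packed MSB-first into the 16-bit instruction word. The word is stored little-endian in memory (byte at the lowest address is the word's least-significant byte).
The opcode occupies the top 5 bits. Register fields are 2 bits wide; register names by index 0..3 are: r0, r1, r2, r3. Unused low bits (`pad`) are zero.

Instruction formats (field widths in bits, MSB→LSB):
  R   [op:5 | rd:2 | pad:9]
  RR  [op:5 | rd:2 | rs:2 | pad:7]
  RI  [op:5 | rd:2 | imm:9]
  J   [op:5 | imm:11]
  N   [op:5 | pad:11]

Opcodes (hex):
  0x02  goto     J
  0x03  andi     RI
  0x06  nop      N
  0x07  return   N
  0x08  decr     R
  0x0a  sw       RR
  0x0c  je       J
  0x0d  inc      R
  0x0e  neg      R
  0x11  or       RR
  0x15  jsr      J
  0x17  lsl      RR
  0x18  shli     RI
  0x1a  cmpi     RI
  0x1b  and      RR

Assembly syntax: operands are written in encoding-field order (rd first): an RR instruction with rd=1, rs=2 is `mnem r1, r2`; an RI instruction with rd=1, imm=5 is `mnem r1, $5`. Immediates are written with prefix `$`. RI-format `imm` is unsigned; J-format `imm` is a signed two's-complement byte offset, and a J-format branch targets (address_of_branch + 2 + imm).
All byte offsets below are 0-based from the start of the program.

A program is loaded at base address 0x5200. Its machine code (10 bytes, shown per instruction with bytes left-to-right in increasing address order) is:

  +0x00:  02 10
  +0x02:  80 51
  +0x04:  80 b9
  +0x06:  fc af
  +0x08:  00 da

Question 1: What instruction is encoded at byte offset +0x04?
lsl r0, r3

@+04  little-endian(80 b9) = 0xb980
  top 5b → 0x17 → lsl [RR]
  rd: (w>>9)&0x3=0x0 → r0
  rs: (w>>7)&0x3=0x3 → r3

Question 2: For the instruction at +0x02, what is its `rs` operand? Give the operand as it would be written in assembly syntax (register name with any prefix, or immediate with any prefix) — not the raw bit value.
r3

@+02  little-endian(80 51) = 0x5180
  top 5b → 0xa → sw [RR]
  rd: (w>>9)&0x3=0x0 → r0
  rs: (w>>7)&0x3=0x3 → r3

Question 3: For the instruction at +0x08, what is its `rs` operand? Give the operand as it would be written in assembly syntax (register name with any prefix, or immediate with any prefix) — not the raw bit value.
@+08  little-endian(00 da) = 0xda00
  op=0xda00>>11=0x1b ⇒ and (RR)
  rd@[10:9]=0x1 ⇒ r1
  rs@[8:7]=0x0 ⇒ r0

r0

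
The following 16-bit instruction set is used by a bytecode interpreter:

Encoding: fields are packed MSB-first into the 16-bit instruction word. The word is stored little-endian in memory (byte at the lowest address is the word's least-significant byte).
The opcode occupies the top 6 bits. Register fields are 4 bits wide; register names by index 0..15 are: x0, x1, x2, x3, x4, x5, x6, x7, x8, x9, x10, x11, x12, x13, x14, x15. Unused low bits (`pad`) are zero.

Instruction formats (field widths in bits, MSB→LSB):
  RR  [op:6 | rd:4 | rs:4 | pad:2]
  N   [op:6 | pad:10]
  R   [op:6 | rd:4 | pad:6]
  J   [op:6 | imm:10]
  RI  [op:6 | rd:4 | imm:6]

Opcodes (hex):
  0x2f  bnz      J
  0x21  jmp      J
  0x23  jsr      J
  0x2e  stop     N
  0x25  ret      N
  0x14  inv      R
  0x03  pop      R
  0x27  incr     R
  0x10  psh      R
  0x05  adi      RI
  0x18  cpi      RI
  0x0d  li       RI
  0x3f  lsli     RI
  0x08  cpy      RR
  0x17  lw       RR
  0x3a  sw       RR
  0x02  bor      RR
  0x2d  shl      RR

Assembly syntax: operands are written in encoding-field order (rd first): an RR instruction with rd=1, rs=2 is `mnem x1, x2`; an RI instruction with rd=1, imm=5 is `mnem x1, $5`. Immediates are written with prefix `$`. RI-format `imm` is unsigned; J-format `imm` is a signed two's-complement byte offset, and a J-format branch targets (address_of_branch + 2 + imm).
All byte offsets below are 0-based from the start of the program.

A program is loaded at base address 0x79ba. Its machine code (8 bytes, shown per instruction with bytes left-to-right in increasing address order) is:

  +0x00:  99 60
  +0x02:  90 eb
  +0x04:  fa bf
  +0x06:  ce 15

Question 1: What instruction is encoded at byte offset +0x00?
+0x00: 99 60 ⇒ word 0x6099 (little)
  op=0x6099>>10=0x18 ⇒ cpi (RI)
  [9:6] rd=2 = x2
  [5:0] imm=25 = $25

cpi x2, $25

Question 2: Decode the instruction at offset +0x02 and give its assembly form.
sw x14, x4

off 0x02: read 90 eb as little → 0xeb90
  op=0xeb90>>10=0x3a ⇒ sw (RR)
  rd: (w>>6)&0xf=0xe → x14
  rs: (w>>2)&0xf=0x4 → x4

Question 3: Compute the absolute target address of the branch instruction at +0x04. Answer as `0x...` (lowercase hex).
[04] fa bf → 0xbffa
  top 6b → 0x2f → bnz [J]
  imm: (w>>0)&0x3ff=0x3fa (s10→-6) → $-6
  target = base 0x79ba + off 0x04 + 2 + imm -6 = 0x79ba

0x79ba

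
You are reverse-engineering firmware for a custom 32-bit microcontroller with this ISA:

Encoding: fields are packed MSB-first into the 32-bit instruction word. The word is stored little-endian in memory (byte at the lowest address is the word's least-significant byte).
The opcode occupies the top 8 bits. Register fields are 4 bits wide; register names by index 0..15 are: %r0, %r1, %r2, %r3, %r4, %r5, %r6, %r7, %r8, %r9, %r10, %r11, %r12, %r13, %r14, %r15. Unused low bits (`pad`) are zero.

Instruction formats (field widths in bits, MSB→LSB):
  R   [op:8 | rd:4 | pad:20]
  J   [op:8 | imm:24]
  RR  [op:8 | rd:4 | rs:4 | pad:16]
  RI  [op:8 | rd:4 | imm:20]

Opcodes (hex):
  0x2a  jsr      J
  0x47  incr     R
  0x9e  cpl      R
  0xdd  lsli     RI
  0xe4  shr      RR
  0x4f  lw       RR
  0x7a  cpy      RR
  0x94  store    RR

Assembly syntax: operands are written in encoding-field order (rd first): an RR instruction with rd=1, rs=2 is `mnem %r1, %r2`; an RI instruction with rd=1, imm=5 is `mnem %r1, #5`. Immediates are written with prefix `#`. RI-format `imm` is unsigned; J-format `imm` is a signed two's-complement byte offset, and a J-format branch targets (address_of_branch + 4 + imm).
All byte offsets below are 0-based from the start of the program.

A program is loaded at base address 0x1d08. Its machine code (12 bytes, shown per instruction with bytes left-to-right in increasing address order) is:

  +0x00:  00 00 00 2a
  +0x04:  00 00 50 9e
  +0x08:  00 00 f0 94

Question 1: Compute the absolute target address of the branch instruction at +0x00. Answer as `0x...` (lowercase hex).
0x1d0c

@+00  little-endian(00 00 00 2a) = 0x2a000000
  opcode bits[31:24]=0x2a: jsr/J
  [23:0] imm=0 = #0
  target = base 0x1d08 + off 0x00 + 4 + imm 0 = 0x1d0c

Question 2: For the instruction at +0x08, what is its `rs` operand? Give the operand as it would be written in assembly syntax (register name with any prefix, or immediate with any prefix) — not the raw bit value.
[08] 00 00 f0 94 → 0x94f00000
  opcode bits[31:24]=0x94: store/RR
  [23:20] rd=15 = %r15
  [19:16] rs=0 = %r0

%r0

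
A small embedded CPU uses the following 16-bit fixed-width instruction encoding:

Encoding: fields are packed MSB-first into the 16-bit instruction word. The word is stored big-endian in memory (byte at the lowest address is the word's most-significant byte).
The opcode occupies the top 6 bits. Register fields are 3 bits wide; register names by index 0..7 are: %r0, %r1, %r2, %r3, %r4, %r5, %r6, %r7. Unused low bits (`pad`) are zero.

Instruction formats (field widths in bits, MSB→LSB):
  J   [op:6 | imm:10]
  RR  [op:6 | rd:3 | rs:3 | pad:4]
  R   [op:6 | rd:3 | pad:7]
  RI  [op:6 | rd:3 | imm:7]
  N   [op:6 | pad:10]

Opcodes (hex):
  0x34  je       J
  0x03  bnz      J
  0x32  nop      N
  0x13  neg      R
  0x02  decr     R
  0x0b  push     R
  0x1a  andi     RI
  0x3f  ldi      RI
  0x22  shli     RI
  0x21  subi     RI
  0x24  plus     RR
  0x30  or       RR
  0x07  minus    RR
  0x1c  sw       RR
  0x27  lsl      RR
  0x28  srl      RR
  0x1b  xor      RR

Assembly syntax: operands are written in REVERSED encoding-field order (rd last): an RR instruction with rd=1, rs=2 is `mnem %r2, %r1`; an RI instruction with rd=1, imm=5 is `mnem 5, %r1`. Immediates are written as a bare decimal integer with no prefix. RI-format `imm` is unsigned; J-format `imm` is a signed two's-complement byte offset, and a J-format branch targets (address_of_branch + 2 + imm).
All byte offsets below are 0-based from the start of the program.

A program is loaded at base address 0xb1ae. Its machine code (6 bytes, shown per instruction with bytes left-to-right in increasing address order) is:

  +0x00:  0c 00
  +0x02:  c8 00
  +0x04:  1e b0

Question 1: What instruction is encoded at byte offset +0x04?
minus %r3, %r5

off 0x04: read 1e b0 as big → 0x1eb0
  top 6b → 0x7 → minus [RR]
  [9:7] rd=5 = %r5
  [6:4] rs=3 = %r3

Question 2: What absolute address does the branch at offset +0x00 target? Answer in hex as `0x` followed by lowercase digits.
+0x00: 0c 00 ⇒ word 0x0c00 (big)
  opcode bits[15:10]=0x3: bnz/J
  imm: (w>>0)&0x3ff=0x0 → 0
  target = base 0xb1ae + off 0x00 + 2 + imm 0 = 0xb1b0

0xb1b0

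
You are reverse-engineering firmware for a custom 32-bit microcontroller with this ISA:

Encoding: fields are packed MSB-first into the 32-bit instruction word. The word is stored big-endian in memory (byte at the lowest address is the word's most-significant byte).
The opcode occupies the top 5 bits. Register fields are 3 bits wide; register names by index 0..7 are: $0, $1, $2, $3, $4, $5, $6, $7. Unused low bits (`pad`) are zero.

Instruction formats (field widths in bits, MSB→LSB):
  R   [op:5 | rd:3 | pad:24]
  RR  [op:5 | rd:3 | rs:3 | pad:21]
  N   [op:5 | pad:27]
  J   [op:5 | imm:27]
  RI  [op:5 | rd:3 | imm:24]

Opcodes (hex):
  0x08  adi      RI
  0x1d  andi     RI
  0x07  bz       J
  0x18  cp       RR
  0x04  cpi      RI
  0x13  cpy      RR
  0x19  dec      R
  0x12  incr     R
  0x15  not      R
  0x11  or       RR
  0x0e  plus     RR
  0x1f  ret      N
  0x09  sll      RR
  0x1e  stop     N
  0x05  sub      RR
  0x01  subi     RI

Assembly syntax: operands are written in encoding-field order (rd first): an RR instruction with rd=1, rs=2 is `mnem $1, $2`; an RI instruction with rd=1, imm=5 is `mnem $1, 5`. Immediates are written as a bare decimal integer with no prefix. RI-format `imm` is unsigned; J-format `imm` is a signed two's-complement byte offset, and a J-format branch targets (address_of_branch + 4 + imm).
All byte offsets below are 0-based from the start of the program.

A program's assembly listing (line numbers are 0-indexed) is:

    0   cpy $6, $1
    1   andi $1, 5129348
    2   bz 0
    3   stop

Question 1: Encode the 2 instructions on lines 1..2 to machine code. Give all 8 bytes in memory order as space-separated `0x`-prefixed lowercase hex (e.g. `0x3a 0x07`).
0xe9 0x4e 0x44 0x84 0x38 0x00 0x00 0x00

L1: andi op=0x1d:5|rd=1:3|imm=5129348:24 ⇒ 0xe94e4484 ⇒ big e9 4e 44 84
L2: bz op=0x7:5|imm=0:27 ⇒ 0x38000000 ⇒ big 38 00 00 00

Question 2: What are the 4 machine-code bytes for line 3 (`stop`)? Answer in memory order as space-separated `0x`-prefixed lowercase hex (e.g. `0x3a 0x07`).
0xf0 0x00 0x00 0x00

3. stop fields op=0x1e:5|pad=0:27 → word f0000000h → f0 00 00 00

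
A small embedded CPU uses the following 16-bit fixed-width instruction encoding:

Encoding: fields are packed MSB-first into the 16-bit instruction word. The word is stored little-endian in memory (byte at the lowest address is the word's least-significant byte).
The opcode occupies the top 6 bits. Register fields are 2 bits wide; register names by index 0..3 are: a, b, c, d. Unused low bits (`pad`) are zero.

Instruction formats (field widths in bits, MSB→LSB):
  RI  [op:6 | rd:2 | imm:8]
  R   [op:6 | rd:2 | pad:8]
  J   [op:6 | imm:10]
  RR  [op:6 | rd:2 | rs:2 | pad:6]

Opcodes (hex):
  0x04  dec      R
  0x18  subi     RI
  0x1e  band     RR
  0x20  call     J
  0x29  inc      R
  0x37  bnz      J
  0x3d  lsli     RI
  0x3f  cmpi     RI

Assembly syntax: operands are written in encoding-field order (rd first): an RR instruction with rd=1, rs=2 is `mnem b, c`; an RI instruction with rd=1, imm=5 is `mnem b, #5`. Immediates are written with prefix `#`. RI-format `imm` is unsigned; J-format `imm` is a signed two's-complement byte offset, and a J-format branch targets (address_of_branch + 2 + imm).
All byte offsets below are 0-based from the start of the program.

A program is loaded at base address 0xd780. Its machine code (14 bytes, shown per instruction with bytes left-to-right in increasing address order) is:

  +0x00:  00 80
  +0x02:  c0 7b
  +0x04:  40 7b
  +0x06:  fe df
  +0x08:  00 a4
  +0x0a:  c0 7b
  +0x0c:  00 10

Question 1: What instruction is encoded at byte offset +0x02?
band d, d

off 0x02: read c0 7b as little → 0x7bc0
  opcode bits[15:10]=0x1e: band/RR
  rd: (w>>8)&0x3=0x3 → d
  rs: (w>>6)&0x3=0x3 → d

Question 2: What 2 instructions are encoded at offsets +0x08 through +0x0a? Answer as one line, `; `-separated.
inc a; band d, d

[08] 00 a4 → 0xa400
  top 6b → 0x29 → inc [R]
  [9:8] rd=0 = a
[0a] c0 7b → 0x7bc0
  top 6b → 0x1e → band [RR]
  [9:8] rd=3 = d
  [7:6] rs=3 = d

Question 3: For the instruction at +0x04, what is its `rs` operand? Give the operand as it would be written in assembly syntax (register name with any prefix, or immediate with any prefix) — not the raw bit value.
b

off 0x04: read 40 7b as little → 0x7b40
  top 6b → 0x1e → band [RR]
  [9:8] rd=3 = d
  [7:6] rs=1 = b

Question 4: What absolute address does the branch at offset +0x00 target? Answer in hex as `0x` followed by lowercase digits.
off 0x00: read 00 80 as little → 0x8000
  op=0x8000>>10=0x20 ⇒ call (J)
  imm@[9:0]=0x0 ⇒ #0
  target = base 0xd780 + off 0x00 + 2 + imm 0 = 0xd782

0xd782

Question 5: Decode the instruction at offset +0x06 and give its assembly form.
bnz #-2

[06] fe df → 0xdffe
  op=0xdffe>>10=0x37 ⇒ bnz (J)
  imm@[9:0]=0x3fe (s10→-2) ⇒ #-2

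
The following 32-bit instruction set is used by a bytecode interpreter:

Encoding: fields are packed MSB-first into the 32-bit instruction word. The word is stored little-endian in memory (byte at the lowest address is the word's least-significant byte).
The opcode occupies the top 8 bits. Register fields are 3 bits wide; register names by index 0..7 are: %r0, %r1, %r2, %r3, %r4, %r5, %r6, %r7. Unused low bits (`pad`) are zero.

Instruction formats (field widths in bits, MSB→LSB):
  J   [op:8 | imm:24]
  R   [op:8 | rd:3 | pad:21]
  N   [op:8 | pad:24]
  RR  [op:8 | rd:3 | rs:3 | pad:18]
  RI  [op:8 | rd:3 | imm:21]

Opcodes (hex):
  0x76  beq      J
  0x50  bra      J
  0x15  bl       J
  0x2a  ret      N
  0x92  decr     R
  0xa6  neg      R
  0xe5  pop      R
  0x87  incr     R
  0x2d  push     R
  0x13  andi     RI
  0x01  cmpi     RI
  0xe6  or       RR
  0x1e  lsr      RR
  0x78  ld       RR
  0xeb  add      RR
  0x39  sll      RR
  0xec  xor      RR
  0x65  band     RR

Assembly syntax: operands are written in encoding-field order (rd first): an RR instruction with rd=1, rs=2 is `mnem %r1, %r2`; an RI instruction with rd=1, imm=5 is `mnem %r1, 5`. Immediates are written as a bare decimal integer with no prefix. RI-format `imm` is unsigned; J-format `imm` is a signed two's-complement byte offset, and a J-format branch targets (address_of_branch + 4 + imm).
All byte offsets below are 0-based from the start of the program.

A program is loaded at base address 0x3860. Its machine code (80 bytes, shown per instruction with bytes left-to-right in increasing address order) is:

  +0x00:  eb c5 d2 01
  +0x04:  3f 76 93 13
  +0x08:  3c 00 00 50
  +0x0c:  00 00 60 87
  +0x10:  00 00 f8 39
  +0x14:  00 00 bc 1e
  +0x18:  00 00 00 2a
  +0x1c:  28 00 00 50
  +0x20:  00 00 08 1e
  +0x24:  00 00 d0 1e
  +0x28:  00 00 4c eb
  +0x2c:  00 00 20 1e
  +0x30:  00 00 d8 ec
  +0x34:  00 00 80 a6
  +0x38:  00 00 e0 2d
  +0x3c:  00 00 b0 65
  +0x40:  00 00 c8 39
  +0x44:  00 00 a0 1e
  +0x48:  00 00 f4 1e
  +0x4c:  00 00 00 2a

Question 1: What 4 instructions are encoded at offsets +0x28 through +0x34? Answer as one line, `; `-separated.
add %r2, %r3; lsr %r1, %r0; xor %r6, %r6; neg %r4

@+28  little-endian(00 00 4c eb) = 0xeb4c0000
  op=0xeb4c0000>>24=0xeb ⇒ add (RR)
  [23:21] rd=2 = %r2
  [20:18] rs=3 = %r3
@+2c  little-endian(00 00 20 1e) = 0x1e200000
  op=0x1e200000>>24=0x1e ⇒ lsr (RR)
  [23:21] rd=1 = %r1
  [20:18] rs=0 = %r0
@+30  little-endian(00 00 d8 ec) = 0xecd80000
  op=0xecd80000>>24=0xec ⇒ xor (RR)
  [23:21] rd=6 = %r6
  [20:18] rs=6 = %r6
@+34  little-endian(00 00 80 a6) = 0xa6800000
  op=0xa6800000>>24=0xa6 ⇒ neg (R)
  [23:21] rd=4 = %r4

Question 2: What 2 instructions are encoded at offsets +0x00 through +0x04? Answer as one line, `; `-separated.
cmpi %r6, 1230315; andi %r4, 1275455

@+00  little-endian(eb c5 d2 01) = 0x01d2c5eb
  top 8b → 0x1 → cmpi [RI]
  rd: (w>>21)&0x7=0x6 → %r6
  imm: (w>>0)&0x1fffff=0x12c5eb → 1230315
@+04  little-endian(3f 76 93 13) = 0x1393763f
  top 8b → 0x13 → andi [RI]
  rd: (w>>21)&0x7=0x4 → %r4
  imm: (w>>0)&0x1fffff=0x13763f → 1275455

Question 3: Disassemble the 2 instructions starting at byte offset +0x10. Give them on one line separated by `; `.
off 0x10: read 00 00 f8 39 as little → 0x39f80000
  op=0x39f80000>>24=0x39 ⇒ sll (RR)
  rd: (w>>21)&0x7=0x7 → %r7
  rs: (w>>18)&0x7=0x6 → %r6
off 0x14: read 00 00 bc 1e as little → 0x1ebc0000
  op=0x1ebc0000>>24=0x1e ⇒ lsr (RR)
  rd: (w>>21)&0x7=0x5 → %r5
  rs: (w>>18)&0x7=0x7 → %r7

sll %r7, %r6; lsr %r5, %r7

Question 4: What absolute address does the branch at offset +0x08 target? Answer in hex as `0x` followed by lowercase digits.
off 0x08: read 3c 00 00 50 as little → 0x5000003c
  top 8b → 0x50 → bra [J]
  imm@[23:0]=0x3c ⇒ 60
  target = base 0x3860 + off 0x08 + 4 + imm 60 = 0x38a8

0x38a8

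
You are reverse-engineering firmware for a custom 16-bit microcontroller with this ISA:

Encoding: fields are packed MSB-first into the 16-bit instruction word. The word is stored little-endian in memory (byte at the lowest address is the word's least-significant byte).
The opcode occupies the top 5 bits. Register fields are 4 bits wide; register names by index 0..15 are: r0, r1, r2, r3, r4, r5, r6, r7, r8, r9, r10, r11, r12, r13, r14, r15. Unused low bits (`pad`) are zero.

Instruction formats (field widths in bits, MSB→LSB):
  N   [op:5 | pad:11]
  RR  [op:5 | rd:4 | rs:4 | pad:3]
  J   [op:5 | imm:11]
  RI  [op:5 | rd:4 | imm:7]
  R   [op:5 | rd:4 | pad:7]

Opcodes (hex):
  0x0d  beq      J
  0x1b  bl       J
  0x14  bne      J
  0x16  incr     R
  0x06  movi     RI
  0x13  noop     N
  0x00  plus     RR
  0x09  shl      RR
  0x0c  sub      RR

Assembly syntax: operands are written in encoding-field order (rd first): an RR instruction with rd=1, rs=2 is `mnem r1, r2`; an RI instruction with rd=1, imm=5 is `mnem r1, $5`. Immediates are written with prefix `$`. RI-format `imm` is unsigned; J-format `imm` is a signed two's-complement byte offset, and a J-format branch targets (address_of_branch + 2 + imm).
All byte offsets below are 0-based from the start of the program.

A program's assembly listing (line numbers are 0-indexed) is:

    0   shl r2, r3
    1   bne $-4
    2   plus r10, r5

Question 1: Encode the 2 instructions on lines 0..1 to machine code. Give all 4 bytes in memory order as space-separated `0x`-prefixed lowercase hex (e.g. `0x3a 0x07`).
0x18 0x49 0xfc 0xa7

0. shl fields op=0x9:5|rd=2:4|rs=3:4|pad=0:3 → word 4918h → 18 49
1. bne fields op=0x14:5|imm=-4:11 → word a7fch → fc a7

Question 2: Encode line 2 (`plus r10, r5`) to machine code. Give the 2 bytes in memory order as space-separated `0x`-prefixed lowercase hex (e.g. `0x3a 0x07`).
0x28 0x05

2. plus fields op=0x0:5|rd=10:4|rs=5:4|pad=0:3 → word 0528h → 28 05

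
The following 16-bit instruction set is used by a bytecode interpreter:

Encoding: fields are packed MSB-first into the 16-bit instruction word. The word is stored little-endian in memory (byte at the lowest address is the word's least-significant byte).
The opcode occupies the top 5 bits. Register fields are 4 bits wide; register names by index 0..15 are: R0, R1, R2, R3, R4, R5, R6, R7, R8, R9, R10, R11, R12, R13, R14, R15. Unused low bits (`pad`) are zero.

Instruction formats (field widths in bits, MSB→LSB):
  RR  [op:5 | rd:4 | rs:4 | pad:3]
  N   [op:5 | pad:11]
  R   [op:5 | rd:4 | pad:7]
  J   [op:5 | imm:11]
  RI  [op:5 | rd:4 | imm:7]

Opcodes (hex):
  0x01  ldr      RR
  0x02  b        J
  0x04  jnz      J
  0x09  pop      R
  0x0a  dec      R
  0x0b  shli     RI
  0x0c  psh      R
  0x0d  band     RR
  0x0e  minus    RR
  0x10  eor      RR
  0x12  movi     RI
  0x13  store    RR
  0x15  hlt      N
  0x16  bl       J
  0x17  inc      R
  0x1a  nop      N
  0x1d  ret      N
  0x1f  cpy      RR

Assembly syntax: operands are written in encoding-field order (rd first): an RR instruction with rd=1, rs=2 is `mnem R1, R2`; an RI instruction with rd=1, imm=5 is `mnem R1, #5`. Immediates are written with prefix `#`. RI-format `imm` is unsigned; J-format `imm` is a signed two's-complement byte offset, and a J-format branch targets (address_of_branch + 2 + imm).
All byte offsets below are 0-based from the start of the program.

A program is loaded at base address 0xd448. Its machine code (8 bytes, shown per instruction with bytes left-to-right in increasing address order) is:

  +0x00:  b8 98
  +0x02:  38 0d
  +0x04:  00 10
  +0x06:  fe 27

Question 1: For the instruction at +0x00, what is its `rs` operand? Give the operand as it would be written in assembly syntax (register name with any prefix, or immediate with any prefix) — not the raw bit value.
+0x00: b8 98 ⇒ word 0x98b8 (little)
  top 5b → 0x13 → store [RR]
  rd: (w>>7)&0xf=0x1 → R1
  rs: (w>>3)&0xf=0x7 → R7

R7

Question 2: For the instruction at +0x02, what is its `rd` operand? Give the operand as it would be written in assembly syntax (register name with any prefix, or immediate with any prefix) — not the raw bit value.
R10

+0x02: 38 0d ⇒ word 0x0d38 (little)
  op=0x0d38>>11=0x1 ⇒ ldr (RR)
  rd: (w>>7)&0xf=0xa → R10
  rs: (w>>3)&0xf=0x7 → R7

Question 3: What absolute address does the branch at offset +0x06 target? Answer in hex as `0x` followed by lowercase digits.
[06] fe 27 → 0x27fe
  top 5b → 0x4 → jnz [J]
  [10:0] imm=2046 (s11→-2) = #-2
  target = base 0xd448 + off 0x06 + 2 + imm -2 = 0xd44e

0xd44e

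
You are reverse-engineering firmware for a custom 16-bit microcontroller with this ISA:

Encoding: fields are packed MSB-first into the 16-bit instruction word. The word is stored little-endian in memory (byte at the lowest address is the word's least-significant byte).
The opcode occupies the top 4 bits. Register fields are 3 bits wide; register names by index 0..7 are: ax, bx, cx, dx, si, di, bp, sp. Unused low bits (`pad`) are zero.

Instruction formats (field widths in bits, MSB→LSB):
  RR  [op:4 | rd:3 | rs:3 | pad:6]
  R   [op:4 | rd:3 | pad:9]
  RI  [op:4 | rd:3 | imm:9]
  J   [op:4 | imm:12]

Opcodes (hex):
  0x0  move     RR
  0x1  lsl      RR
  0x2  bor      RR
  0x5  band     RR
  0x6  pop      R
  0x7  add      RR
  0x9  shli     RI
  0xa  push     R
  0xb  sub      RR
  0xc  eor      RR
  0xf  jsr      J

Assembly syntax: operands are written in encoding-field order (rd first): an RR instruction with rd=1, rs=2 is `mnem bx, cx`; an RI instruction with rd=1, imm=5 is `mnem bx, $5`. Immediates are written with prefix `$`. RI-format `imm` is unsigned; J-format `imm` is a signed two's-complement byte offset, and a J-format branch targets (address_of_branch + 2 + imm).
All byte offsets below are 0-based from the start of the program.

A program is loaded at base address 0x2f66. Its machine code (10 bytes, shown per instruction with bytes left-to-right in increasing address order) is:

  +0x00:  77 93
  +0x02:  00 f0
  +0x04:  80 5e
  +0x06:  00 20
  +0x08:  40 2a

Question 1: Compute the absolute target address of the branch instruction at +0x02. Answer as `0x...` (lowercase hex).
[02] 00 f0 → 0xf000
  op=0xf000>>12=0xf ⇒ jsr (J)
  [11:0] imm=0 = $0
  target = base 0x2f66 + off 0x02 + 2 + imm 0 = 0x2f6a

0x2f6a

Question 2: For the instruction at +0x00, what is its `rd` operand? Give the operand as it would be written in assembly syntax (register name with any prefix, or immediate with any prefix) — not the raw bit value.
[00] 77 93 → 0x9377
  opcode bits[15:12]=0x9: shli/RI
  [11:9] rd=1 = bx
  [8:0] imm=375 = $375

bx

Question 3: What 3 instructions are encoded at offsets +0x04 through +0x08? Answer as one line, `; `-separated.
band sp, cx; bor ax, ax; bor di, bx

+0x04: 80 5e ⇒ word 0x5e80 (little)
  op=0x5e80>>12=0x5 ⇒ band (RR)
  rd: (w>>9)&0x7=0x7 → sp
  rs: (w>>6)&0x7=0x2 → cx
+0x06: 00 20 ⇒ word 0x2000 (little)
  op=0x2000>>12=0x2 ⇒ bor (RR)
  rd: (w>>9)&0x7=0x0 → ax
  rs: (w>>6)&0x7=0x0 → ax
+0x08: 40 2a ⇒ word 0x2a40 (little)
  op=0x2a40>>12=0x2 ⇒ bor (RR)
  rd: (w>>9)&0x7=0x5 → di
  rs: (w>>6)&0x7=0x1 → bx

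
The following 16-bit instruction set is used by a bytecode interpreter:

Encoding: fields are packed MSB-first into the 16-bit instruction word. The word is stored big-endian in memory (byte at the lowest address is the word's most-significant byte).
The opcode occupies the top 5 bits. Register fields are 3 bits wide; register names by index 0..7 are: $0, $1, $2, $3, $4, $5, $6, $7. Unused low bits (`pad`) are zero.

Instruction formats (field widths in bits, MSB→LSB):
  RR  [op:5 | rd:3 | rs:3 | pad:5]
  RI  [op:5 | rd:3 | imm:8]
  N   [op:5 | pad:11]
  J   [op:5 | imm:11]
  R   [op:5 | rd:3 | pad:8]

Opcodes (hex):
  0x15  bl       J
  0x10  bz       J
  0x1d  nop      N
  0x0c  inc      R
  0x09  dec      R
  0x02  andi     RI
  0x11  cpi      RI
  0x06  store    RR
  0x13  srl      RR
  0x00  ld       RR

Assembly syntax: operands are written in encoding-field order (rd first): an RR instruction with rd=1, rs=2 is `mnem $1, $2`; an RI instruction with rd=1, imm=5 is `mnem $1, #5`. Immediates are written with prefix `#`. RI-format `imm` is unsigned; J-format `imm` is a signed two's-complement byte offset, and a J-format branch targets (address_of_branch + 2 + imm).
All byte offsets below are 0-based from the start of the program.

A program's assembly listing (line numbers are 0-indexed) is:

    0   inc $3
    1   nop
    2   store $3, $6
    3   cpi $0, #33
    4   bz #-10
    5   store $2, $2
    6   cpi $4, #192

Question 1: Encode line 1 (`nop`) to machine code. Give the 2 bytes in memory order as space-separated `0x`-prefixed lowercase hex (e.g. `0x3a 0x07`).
L1: nop op=0x1d:5|pad=0:11 ⇒ 0xe800 ⇒ big e8 00

0xe8 0x00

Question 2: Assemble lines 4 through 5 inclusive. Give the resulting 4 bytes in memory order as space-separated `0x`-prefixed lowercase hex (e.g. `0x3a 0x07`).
L4: bz op=0x10:5|imm=-10:11 ⇒ 0x87f6 ⇒ big 87 f6
L5: store op=0x6:5|rd=2:3|rs=2:3|pad=0:5 ⇒ 0x3240 ⇒ big 32 40

0x87 0xf6 0x32 0x40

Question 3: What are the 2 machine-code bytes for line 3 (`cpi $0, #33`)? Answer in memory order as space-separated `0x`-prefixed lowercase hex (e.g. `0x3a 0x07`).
0x88 0x21

line 3 (cpi): pack op=0x11:5|rd=0:3|imm=33:8 = 0x8821; big→ 88 21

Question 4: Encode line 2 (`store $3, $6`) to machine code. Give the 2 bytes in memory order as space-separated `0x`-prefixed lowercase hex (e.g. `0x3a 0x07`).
L2: store op=0x6:5|rd=3:3|rs=6:3|pad=0:5 ⇒ 0x33c0 ⇒ big 33 c0

0x33 0xc0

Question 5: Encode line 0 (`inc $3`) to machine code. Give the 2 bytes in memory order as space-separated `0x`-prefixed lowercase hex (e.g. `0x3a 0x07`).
0x63 0x00

L0: inc op=0xc:5|rd=3:3|pad=0:8 ⇒ 0x6300 ⇒ big 63 00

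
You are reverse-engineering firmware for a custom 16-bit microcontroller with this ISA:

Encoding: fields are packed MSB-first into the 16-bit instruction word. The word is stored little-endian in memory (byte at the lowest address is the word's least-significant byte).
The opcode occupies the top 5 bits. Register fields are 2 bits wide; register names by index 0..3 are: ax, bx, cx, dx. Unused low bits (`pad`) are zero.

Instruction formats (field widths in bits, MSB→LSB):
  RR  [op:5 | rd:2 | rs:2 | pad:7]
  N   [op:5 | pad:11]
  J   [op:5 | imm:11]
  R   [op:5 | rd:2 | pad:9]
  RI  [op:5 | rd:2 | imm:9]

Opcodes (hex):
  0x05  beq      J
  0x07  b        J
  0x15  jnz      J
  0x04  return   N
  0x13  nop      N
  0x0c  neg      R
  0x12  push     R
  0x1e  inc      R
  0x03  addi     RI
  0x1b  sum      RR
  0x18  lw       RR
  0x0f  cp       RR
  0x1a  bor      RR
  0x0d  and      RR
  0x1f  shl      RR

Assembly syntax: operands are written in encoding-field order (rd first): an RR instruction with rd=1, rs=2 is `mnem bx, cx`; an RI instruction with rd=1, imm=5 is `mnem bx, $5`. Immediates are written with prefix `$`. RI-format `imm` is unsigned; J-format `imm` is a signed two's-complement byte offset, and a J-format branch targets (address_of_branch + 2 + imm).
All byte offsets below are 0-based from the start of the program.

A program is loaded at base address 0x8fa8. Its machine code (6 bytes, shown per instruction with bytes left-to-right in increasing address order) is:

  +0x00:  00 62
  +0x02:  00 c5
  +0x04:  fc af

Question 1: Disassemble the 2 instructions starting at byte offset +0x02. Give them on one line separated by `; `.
lw cx, cx; jnz $-4

off 0x02: read 00 c5 as little → 0xc500
  opcode bits[15:11]=0x18: lw/RR
  rd: (w>>9)&0x3=0x2 → cx
  rs: (w>>7)&0x3=0x2 → cx
off 0x04: read fc af as little → 0xaffc
  opcode bits[15:11]=0x15: jnz/J
  imm: (w>>0)&0x7ff=0x7fc (s11→-4) → $-4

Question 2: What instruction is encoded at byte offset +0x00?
neg bx

@+00  little-endian(00 62) = 0x6200
  op=0x6200>>11=0xc ⇒ neg (R)
  rd@[10:9]=0x1 ⇒ bx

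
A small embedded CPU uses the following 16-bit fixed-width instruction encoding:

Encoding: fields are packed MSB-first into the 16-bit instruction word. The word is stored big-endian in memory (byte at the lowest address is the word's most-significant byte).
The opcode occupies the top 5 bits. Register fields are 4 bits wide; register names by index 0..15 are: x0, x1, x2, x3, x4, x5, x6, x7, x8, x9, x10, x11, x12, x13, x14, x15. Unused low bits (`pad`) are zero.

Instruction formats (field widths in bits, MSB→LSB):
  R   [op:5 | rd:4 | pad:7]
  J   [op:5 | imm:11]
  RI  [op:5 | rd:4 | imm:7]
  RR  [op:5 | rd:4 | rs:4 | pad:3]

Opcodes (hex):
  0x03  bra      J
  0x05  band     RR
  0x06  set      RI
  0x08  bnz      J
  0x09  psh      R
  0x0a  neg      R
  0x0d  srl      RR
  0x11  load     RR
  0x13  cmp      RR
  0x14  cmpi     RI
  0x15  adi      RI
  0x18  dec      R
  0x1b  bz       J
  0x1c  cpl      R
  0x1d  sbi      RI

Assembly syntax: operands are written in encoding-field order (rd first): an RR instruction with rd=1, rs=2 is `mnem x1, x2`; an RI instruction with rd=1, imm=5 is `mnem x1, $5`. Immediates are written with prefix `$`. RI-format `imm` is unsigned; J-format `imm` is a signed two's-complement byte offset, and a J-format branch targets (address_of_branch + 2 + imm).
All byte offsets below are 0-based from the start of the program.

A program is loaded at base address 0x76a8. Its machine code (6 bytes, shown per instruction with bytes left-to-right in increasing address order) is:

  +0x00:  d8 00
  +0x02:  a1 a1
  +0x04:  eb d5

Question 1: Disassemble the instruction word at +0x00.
bz $0

+0x00: d8 00 ⇒ word 0xd800 (big)
  opcode bits[15:11]=0x1b: bz/J
  [10:0] imm=0 = $0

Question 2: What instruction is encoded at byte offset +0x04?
sbi x7, $85

off 0x04: read eb d5 as big → 0xebd5
  top 5b → 0x1d → sbi [RI]
  rd@[10:7]=0x7 ⇒ x7
  imm@[6:0]=0x55 ⇒ $85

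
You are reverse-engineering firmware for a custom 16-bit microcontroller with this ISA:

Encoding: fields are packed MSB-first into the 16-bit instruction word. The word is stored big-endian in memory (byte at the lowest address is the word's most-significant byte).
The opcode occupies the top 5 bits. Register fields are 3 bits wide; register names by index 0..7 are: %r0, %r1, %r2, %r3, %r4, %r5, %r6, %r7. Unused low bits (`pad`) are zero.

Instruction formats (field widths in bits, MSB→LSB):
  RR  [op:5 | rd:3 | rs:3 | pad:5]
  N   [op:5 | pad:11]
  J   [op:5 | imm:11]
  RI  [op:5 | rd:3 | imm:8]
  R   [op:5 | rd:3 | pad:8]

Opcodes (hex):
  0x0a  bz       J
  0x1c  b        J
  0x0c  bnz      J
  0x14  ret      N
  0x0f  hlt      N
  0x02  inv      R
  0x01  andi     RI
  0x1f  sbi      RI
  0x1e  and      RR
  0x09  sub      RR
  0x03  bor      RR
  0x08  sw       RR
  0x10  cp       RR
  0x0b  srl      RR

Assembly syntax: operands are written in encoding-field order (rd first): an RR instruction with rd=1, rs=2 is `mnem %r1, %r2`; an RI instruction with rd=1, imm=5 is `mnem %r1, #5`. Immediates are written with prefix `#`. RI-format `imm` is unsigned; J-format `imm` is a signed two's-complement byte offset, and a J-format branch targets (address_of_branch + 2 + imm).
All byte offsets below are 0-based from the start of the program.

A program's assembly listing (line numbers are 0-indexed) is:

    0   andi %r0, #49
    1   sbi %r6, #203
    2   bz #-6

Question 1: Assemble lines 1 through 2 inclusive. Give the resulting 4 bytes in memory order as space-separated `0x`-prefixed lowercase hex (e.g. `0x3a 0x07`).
0xfe 0xcb 0x57 0xfa

L1: sbi op=0x1f:5|rd=6:3|imm=203:8 ⇒ 0xfecb ⇒ big fe cb
L2: bz op=0xa:5|imm=-6:11 ⇒ 0x57fa ⇒ big 57 fa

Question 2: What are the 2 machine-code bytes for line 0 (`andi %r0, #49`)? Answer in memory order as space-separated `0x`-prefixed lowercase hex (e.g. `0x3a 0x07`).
0x08 0x31

line 0 (andi): pack op=0x1:5|rd=0:3|imm=49:8 = 0x0831; big→ 08 31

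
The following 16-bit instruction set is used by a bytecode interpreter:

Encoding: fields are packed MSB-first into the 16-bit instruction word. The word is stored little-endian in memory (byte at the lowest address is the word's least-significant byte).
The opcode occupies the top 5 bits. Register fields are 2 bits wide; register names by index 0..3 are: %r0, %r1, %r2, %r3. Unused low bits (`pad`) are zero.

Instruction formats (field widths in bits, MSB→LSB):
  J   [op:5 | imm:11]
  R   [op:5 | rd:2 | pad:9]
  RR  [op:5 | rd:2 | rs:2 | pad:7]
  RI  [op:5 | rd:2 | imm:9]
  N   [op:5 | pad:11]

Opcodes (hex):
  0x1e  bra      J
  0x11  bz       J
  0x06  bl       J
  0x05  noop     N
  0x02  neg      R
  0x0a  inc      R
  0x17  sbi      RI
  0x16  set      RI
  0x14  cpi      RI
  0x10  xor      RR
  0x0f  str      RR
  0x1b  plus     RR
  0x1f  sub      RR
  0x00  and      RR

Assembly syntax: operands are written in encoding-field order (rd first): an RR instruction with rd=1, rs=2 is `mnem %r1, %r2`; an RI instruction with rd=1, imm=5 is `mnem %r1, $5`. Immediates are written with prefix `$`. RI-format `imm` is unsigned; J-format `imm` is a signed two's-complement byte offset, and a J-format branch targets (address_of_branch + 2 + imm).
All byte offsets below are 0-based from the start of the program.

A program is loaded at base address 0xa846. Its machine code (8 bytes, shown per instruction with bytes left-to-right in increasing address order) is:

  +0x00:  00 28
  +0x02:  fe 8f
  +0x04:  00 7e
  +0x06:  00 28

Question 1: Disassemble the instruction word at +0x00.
noop

+0x00: 00 28 ⇒ word 0x2800 (little)
  top 5b → 0x5 → noop [N]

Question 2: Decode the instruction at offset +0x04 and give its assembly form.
str %r3, %r0

off 0x04: read 00 7e as little → 0x7e00
  op=0x7e00>>11=0xf ⇒ str (RR)
  [10:9] rd=3 = %r3
  [8:7] rs=0 = %r0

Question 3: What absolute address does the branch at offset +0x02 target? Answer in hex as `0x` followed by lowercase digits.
0xa848

+0x02: fe 8f ⇒ word 0x8ffe (little)
  opcode bits[15:11]=0x11: bz/J
  [10:0] imm=2046 (s11→-2) = $-2
  target = base 0xa846 + off 0x02 + 2 + imm -2 = 0xa848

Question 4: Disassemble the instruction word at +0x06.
noop

[06] 00 28 → 0x2800
  top 5b → 0x5 → noop [N]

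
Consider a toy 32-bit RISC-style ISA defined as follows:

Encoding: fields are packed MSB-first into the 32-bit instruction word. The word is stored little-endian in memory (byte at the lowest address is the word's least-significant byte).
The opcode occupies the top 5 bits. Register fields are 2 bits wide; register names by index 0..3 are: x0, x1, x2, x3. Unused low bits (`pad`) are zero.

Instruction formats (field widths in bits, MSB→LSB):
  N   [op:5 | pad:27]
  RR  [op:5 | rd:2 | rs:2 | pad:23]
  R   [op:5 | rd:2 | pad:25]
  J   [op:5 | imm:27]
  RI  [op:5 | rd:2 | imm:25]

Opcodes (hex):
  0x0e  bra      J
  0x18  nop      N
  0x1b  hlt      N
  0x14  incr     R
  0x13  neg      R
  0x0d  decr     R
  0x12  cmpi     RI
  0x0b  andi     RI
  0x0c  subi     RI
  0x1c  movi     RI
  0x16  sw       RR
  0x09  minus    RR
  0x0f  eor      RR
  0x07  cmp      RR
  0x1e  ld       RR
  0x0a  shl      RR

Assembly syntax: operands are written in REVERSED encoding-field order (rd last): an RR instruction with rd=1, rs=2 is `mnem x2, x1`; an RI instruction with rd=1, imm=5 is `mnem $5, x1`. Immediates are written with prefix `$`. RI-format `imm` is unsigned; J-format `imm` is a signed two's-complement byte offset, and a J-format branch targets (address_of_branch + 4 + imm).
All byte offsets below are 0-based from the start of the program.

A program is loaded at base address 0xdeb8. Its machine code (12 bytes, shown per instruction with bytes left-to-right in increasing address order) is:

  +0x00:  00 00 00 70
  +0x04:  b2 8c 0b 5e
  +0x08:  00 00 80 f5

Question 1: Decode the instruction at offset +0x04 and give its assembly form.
+0x04: b2 8c 0b 5e ⇒ word 0x5e0b8cb2 (little)
  opcode bits[31:27]=0xb: andi/RI
  rd: (w>>25)&0x3=0x3 → x3
  imm: (w>>0)&0x1ffffff=0xb8cb2 → $756914

andi $756914, x3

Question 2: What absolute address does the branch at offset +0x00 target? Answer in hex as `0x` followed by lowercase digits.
off 0x00: read 00 00 00 70 as little → 0x70000000
  top 5b → 0xe → bra [J]
  imm@[26:0]=0x0 ⇒ $0
  target = base 0xdeb8 + off 0x00 + 4 + imm 0 = 0xdebc

0xdebc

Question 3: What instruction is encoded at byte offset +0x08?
off 0x08: read 00 00 80 f5 as little → 0xf5800000
  op=0xf5800000>>27=0x1e ⇒ ld (RR)
  rd: (w>>25)&0x3=0x2 → x2
  rs: (w>>23)&0x3=0x3 → x3

ld x3, x2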